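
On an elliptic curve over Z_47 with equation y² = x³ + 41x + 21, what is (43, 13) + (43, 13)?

tangent at (43, 13): λ = (3·43² + 41)/(2·13) ≡ 42/26. 26⁻¹ ≡ 38 (mod 47), so λ ≡ 42·38 ≡ 45.
  x = λ² - 43 - 43 = 2025 - 86 ≡ 12; y = λ·(43 - 12) - 13 ≡ 19. → (12, 19)

(12, 19)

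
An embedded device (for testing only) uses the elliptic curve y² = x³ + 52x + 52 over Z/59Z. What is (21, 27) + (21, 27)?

(4, 18)

tangent at (21, 27): λ = (3·21² + 52)/(2·27) ≡ 18/54. 54⁻¹ ≡ 47 (mod 59) since 54·47 = 2538 ≡ 1, so λ ≡ 18·47 ≡ 20.
  x = λ² - 21 - 21 = 400 - 42 ≡ 4; y = λ·(21 - 4) - 27 ≡ 18. → (4, 18)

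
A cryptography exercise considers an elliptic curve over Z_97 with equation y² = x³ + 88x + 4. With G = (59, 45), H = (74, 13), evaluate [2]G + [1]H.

First 2G:
Repeated addition: build up to 2G.
2G: tangent at (59, 45): λ = (3·59² + 88)/(2·45) ≡ 55/90. 90⁻¹ ≡ 83 (mod 97), so λ ≡ 55·83 ≡ 6.
  x = λ² - 59 - 59 = 36 - 118 ≡ 15; y = λ·(59 - 15) - 45 ≡ 25. → (15, 25)
2G = (15, 25).
Finally 2G + H:
(15, 25) + (74, 13). λ = (13 - 25)/(74 - 15) ≡ 85/59 mod 97. 59⁻¹ ≡ 74 (mod 97), so λ ≡ 82.
  x = λ² - 15 - 74 = 6724 - 89 ≡ 39; y = λ·(15 - 39) - 25 ≡ 44. → (39, 44)

(39, 44)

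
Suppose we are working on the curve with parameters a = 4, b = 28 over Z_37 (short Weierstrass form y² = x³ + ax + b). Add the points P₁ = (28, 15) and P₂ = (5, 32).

(0, 19)

(28, 15) + (5, 32). λ = (32 - 15)/(5 - 28) ≡ 17/14 mod 37. 14⁻¹ ≡ 8 (mod 37) since 14·8 = 112 ≡ 1, so λ ≡ 25.
  x = λ² - 28 - 5 = 625 - 33 ≡ 0; y = λ·(28 - 0) - 15 ≡ 19. → (0, 19)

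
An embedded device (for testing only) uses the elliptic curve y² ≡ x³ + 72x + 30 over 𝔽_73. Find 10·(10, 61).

Write Q = (10, 61).
Repeated addition: build up to 10Q.
2Q: tangent at (10, 61): λ = (3·10² + 72)/(2·61) ≡ 7/49. 49⁻¹ ≡ 3 (mod 73), so λ ≡ 7·3 ≡ 21.
  x = λ² - 10 - 10 = 441 - 20 ≡ 56; y = λ·(10 - 56) - 61 ≡ 68. → (56, 68)
3Q: (56, 68) + (10, 61). λ = (61 - 68)/(10 - 56) ≡ 66/27 mod 73. 27⁻¹ ≡ 46 (mod 73), so λ ≡ 43.
  x = λ² - 56 - 10 = 1849 - 66 ≡ 31; y = λ·(56 - 31) - 68 ≡ 58. → (31, 58)
4Q: (31, 58) + (10, 61). λ = (61 - 58)/(10 - 31) ≡ 3/52 mod 73. 52⁻¹ ≡ 66 (mod 73), so λ ≡ 52.
  x = λ² - 31 - 10 = 2704 - 41 ≡ 35; y = λ·(31 - 35) - 58 ≡ 26. → (35, 26)
5Q: (35, 26) + (10, 61). λ = (61 - 26)/(10 - 35) ≡ 35/48 mod 73. 48⁻¹ ≡ 35 (mod 73) since 48·35 = 1680 ≡ 1, so λ ≡ 57.
  x = λ² - 35 - 10 = 3249 - 45 ≡ 65; y = λ·(35 - 65) - 26 ≡ 16. → (65, 16)
6Q: (65, 16) + (10, 61). λ = (61 - 16)/(10 - 65) ≡ 45/18 mod 73. 18⁻¹ ≡ 69 (mod 73), so λ ≡ 39.
  x = λ² - 65 - 10 = 1521 - 75 ≡ 59; y = λ·(65 - 59) - 16 ≡ 72. → (59, 72)
7Q: (59, 72) + (10, 61). λ = (61 - 72)/(10 - 59) ≡ 62/24 mod 73. 24⁻¹ ≡ 70 (mod 73), so λ ≡ 33.
  x = λ² - 59 - 10 = 1089 - 69 ≡ 71; y = λ·(59 - 71) - 72 ≡ 43. → (71, 43)
8Q: (71, 43) + (10, 61). λ = (61 - 43)/(10 - 71) ≡ 18/12 mod 73. 12⁻¹ ≡ 67 (mod 73) since 12·67 = 804 ≡ 1, so λ ≡ 38.
  x = λ² - 71 - 10 = 1444 - 81 ≡ 49; y = λ·(71 - 49) - 43 ≡ 63. → (49, 63)
9Q: (49, 63) + (10, 61). λ = (61 - 63)/(10 - 49) ≡ 71/34 mod 73. 34⁻¹ ≡ 58 (mod 73), so λ ≡ 30.
  x = λ² - 49 - 10 = 900 - 59 ≡ 38; y = λ·(49 - 38) - 63 ≡ 48. → (38, 48)
10Q: (38, 48) + (10, 61). λ = (61 - 48)/(10 - 38) ≡ 13/45 mod 73. 45⁻¹ ≡ 13 (mod 73), so λ ≡ 23.
  x = λ² - 38 - 10 = 529 - 48 ≡ 43; y = λ·(38 - 43) - 48 ≡ 56. → (43, 56)

(43, 56)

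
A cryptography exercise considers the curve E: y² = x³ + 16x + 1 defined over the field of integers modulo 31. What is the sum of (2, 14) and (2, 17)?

O

The two points share x = 2 and their y-coordinates satisfy 14 + 17 ≡ 0 (mod 31), so they are inverses. Their sum is 𝒪.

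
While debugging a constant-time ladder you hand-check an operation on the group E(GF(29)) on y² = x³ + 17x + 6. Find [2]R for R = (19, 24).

(27, 15)

tangent at (19, 24): λ = (3·19² + 17)/(2·24) ≡ 27/19. 19⁻¹ ≡ 26 (mod 29) since 19·26 = 494 ≡ 1, so λ ≡ 27·26 ≡ 6.
  x = λ² - 19 - 19 = 36 - 38 ≡ 27; y = λ·(19 - 27) - 24 ≡ 15. → (27, 15)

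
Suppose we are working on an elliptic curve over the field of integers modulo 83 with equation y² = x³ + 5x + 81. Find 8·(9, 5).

Write Q = (9, 5).
Repeated addition: build up to 8Q.
2Q: tangent at (9, 5): λ = (3·9² + 5)/(2·5) ≡ 82/10. 10⁻¹ ≡ 25 (mod 83), so λ ≡ 82·25 ≡ 58.
  x = λ² - 9 - 9 = 3364 - 18 ≡ 26; y = λ·(9 - 26) - 5 ≡ 5. → (26, 5)
3Q: (26, 5) + (9, 5). λ = (5 - 5)/(9 - 26) ≡ 0/66 mod 83. 66⁻¹ ≡ 39 (mod 83), so λ ≡ 0.
  x = λ² - 26 - 9 = 0 - 35 ≡ 48; y = λ·(26 - 48) - 5 ≡ 78. → (48, 78)
4Q: (48, 78) + (9, 5). λ = (5 - 78)/(9 - 48) ≡ 10/44 mod 83. 44⁻¹ ≡ 17 (mod 83) since 44·17 = 748 ≡ 1, so λ ≡ 4.
  x = λ² - 48 - 9 = 16 - 57 ≡ 42; y = λ·(48 - 42) - 78 ≡ 29. → (42, 29)
5Q: (42, 29) + (9, 5). λ = (5 - 29)/(9 - 42) ≡ 59/50 mod 83. 50⁻¹ ≡ 5 (mod 83) since 50·5 = 250 ≡ 1, so λ ≡ 46.
  x = λ² - 42 - 9 = 2116 - 51 ≡ 73; y = λ·(42 - 73) - 29 ≡ 39. → (73, 39)
6Q: (73, 39) + (9, 5). λ = (5 - 39)/(9 - 73) ≡ 49/19 mod 83. 19⁻¹ ≡ 35 (mod 83), so λ ≡ 55.
  x = λ² - 73 - 9 = 3025 - 82 ≡ 38; y = λ·(73 - 38) - 39 ≡ 60. → (38, 60)
7Q: (38, 60) + (9, 5). λ = (5 - 60)/(9 - 38) ≡ 28/54 mod 83. 54⁻¹ ≡ 20 (mod 83), so λ ≡ 62.
  x = λ² - 38 - 9 = 3844 - 47 ≡ 62; y = λ·(38 - 62) - 60 ≡ 29. → (62, 29)
8Q: (62, 29) + (9, 5). λ = (5 - 29)/(9 - 62) ≡ 59/30 mod 83. 30⁻¹ ≡ 36 (mod 83), so λ ≡ 49.
  x = λ² - 62 - 9 = 2401 - 71 ≡ 6; y = λ·(62 - 6) - 29 ≡ 59. → (6, 59)

(6, 59)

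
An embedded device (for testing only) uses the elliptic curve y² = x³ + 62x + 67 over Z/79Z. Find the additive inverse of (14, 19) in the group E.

-(14, 19) = (14, -19 mod 79) = (14, 60).

(14, 60)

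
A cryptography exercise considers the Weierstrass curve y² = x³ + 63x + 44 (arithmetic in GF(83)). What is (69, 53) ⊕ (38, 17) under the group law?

(69, 53) + (38, 17). λ = (17 - 53)/(38 - 69) ≡ 47/52 mod 83. 52⁻¹ ≡ 8 (mod 83), so λ ≡ 44.
  x = λ² - 69 - 38 = 1936 - 107 ≡ 3; y = λ·(69 - 3) - 53 ≡ 29. → (3, 29)

(3, 29)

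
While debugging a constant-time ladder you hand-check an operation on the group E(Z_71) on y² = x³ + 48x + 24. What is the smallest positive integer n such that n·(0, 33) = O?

2P: tangent at (0, 33): λ = (3·0² + 48)/(2·33) ≡ 48/66. 66⁻¹ ≡ 14 (mod 71), so λ ≡ 48·14 ≡ 33.
  x = λ² - 0 - 0 = 1089 - 0 ≡ 24; y = λ·(0 - 24) - 33 ≡ 27. → (24, 27)
3P: (24, 27) + (0, 33). λ = (33 - 27)/(0 - 24) ≡ 6/47 mod 71. 47⁻¹ ≡ 68 (mod 71), so λ ≡ 53.
  x = λ² - 24 - 0 = 2809 - 24 ≡ 16; y = λ·(24 - 16) - 27 ≡ 42. → (16, 42)
4P: (16, 42) + (0, 33). λ = (33 - 42)/(0 - 16) ≡ 62/55 mod 71. 55⁻¹ ≡ 31 (mod 71), so λ ≡ 5.
  x = λ² - 16 - 0 = 25 - 16 ≡ 9; y = λ·(16 - 9) - 42 ≡ 64. → (9, 64)
5P: (9, 64) + (0, 33). λ = (33 - 64)/(0 - 9) ≡ 40/62 mod 71. 62⁻¹ ≡ 63 (mod 71), so λ ≡ 35.
  x = λ² - 9 - 0 = 1225 - 9 ≡ 9; y = λ·(9 - 9) - 64 ≡ 7. → (9, 7)
6P: (9, 7) + (0, 33). λ = (33 - 7)/(0 - 9) ≡ 26/62 mod 71. 62⁻¹ ≡ 63 (mod 71) since 62·63 = 3906 ≡ 1, so λ ≡ 5.
  x = λ² - 9 - 0 = 25 - 9 ≡ 16; y = λ·(9 - 16) - 7 ≡ 29. → (16, 29)
7P: (16, 29) + (0, 33). λ = (33 - 29)/(0 - 16) ≡ 4/55 mod 71. 55⁻¹ ≡ 31 (mod 71), so λ ≡ 53.
  x = λ² - 16 - 0 = 2809 - 16 ≡ 24; y = λ·(16 - 24) - 29 ≡ 44. → (24, 44)
8P: (24, 44) + (0, 33). λ = (33 - 44)/(0 - 24) ≡ 60/47 mod 71. 47⁻¹ ≡ 68 (mod 71), so λ ≡ 33.
  x = λ² - 24 - 0 = 1089 - 24 ≡ 0; y = λ·(24 - 0) - 44 ≡ 38. → (0, 38)
9P: (0, 38) + (0, 33): same x and y₁ ≡ -y₂, so the sum is O.
9P = O, so the order is 9.

9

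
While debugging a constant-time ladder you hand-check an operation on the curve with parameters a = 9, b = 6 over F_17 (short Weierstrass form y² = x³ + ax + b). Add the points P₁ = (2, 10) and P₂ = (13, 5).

(2, 10) + (13, 5). λ = (5 - 10)/(13 - 2) ≡ 12/11 mod 17. 11⁻¹ ≡ 14 (mod 17) since 11·14 = 154 ≡ 1, so λ ≡ 15.
  x = λ² - 2 - 13 = 225 - 15 ≡ 6; y = λ·(2 - 6) - 10 ≡ 15. → (6, 15)

(6, 15)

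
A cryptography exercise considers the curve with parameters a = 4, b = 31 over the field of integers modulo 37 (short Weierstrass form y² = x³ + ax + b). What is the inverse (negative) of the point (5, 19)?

(5, 18)

-(5, 19) = (5, -19 mod 37) = (5, 18).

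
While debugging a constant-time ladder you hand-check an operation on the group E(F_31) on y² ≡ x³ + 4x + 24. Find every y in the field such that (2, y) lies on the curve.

3, 28

x³ + 4x + 24 = 40 ≡ 9 (mod 31).
Square roots of 9 mod 31: 3 and 28 (since 3² = 9 ≡ 9).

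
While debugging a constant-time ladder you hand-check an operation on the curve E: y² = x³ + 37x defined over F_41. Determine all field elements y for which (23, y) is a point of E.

x³ + 37x + 0 = 13018 ≡ 21 (mod 41).
Square roots of 21 mod 41: 12 and 29 (since 12² = 144 ≡ 21).

12, 29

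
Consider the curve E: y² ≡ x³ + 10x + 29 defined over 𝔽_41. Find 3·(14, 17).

Write G = (14, 17).
Repeated addition: build up to 3G.
2G: tangent at (14, 17): λ = (3·14² + 10)/(2·17) ≡ 24/34. 34⁻¹ ≡ 35 (mod 41), so λ ≡ 24·35 ≡ 20.
  x = λ² - 14 - 14 = 400 - 28 ≡ 3; y = λ·(14 - 3) - 17 ≡ 39. → (3, 39)
3G: (3, 39) + (14, 17). λ = (17 - 39)/(14 - 3) ≡ 19/11 mod 41. 11⁻¹ ≡ 15 (mod 41) since 11·15 = 165 ≡ 1, so λ ≡ 39.
  x = λ² - 3 - 14 = 1521 - 17 ≡ 28; y = λ·(3 - 28) - 39 ≡ 11. → (28, 11)

(28, 11)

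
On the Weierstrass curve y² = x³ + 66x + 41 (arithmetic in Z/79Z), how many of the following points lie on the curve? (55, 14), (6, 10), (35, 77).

2

(55, 14): 14² ≡ 38, rhs ≡ 38 → on.
(6, 10): 10² ≡ 21, rhs ≡ 21 → on.
(35, 77): 77² ≡ 4, rhs ≡ 38 → off.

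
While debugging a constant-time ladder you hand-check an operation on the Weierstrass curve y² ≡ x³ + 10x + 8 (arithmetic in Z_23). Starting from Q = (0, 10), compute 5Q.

(13, 9)

Repeated addition: build up to 5Q.
2Q: tangent at (0, 10): λ = (3·0² + 10)/(2·10) ≡ 10/20. 20⁻¹ ≡ 15 (mod 23), so λ ≡ 10·15 ≡ 12.
  x = λ² - 0 - 0 = 144 - 0 ≡ 6; y = λ·(0 - 6) - 10 ≡ 10. → (6, 10)
3Q: (6, 10) + (0, 10). λ = (10 - 10)/(0 - 6) ≡ 0/17 mod 23. 17⁻¹ ≡ 19 (mod 23) since 17·19 = 323 ≡ 1, so λ ≡ 0.
  x = λ² - 6 - 0 = 0 - 6 ≡ 17; y = λ·(6 - 17) - 10 ≡ 13. → (17, 13)
4Q: (17, 13) + (0, 10). λ = (10 - 13)/(0 - 17) ≡ 20/6 mod 23. 6⁻¹ ≡ 4 (mod 23), so λ ≡ 11.
  x = λ² - 17 - 0 = 121 - 17 ≡ 12; y = λ·(17 - 12) - 13 ≡ 19. → (12, 19)
5Q: (12, 19) + (0, 10). λ = (10 - 19)/(0 - 12) ≡ 14/11 mod 23. 11⁻¹ ≡ 21 (mod 23) since 11·21 = 231 ≡ 1, so λ ≡ 18.
  x = λ² - 12 - 0 = 324 - 12 ≡ 13; y = λ·(12 - 13) - 19 ≡ 9. → (13, 9)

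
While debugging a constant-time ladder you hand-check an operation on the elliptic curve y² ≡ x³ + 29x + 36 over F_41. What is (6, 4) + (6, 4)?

tangent at (6, 4): λ = (3·6² + 29)/(2·4) ≡ 14/8. 8⁻¹ ≡ 36 (mod 41) since 8·36 = 288 ≡ 1, so λ ≡ 14·36 ≡ 12.
  x = λ² - 6 - 6 = 144 - 12 ≡ 9; y = λ·(6 - 9) - 4 ≡ 1. → (9, 1)

(9, 1)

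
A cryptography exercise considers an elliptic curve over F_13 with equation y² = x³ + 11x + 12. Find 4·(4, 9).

(0, 5)

Write G = (4, 9).
Double-and-add on 4 = (100)₂. Start with G = (4, 9) for the leading 1-bit.
double: tangent at (4, 9): λ = (3·4² + 11)/(2·9) ≡ 7/5. 5⁻¹ ≡ 8 (mod 13) since 5·8 = 40 ≡ 1, so λ ≡ 7·8 ≡ 4.
  x = λ² - 4 - 4 = 16 - 8 ≡ 8; y = λ·(4 - 8) - 9 ≡ 1. → (8, 1)
double: tangent at (8, 1): λ = (3·8² + 11)/(2·1) ≡ 8/2. 2⁻¹ ≡ 7 (mod 13) since 2·7 = 14 ≡ 1, so λ ≡ 8·7 ≡ 4.
  x = λ² - 8 - 8 = 16 - 16 ≡ 0; y = λ·(8 - 0) - 1 ≡ 5. → (0, 5)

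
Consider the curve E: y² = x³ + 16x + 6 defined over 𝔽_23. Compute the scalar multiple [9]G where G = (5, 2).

(3, 9)

Repeated addition: build up to 9G.
2G: tangent at (5, 2): λ = (3·5² + 16)/(2·2) ≡ 22/4. 4⁻¹ ≡ 6 (mod 23) since 4·6 = 24 ≡ 1, so λ ≡ 22·6 ≡ 17.
  x = λ² - 5 - 5 = 289 - 10 ≡ 3; y = λ·(5 - 3) - 2 ≡ 9. → (3, 9)
3G: (3, 9) + (5, 2). λ = (2 - 9)/(5 - 3) ≡ 16/2 mod 23. 2⁻¹ ≡ 12 (mod 23), so λ ≡ 8.
  x = λ² - 3 - 5 = 64 - 8 ≡ 10; y = λ·(3 - 10) - 9 ≡ 4. → (10, 4)
4G: (10, 4) + (5, 2). λ = (2 - 4)/(5 - 10) ≡ 21/18 mod 23. 18⁻¹ ≡ 9 (mod 23), so λ ≡ 5.
  x = λ² - 10 - 5 = 25 - 15 ≡ 10; y = λ·(10 - 10) - 4 ≡ 19. → (10, 19)
5G: (10, 19) + (5, 2). λ = (2 - 19)/(5 - 10) ≡ 6/18 mod 23. 18⁻¹ ≡ 9 (mod 23), so λ ≡ 8.
  x = λ² - 10 - 5 = 64 - 15 ≡ 3; y = λ·(10 - 3) - 19 ≡ 14. → (3, 14)
6G: (3, 14) + (5, 2). λ = (2 - 14)/(5 - 3) ≡ 11/2 mod 23. 2⁻¹ ≡ 12 (mod 23), so λ ≡ 17.
  x = λ² - 3 - 5 = 289 - 8 ≡ 5; y = λ·(3 - 5) - 14 ≡ 21. → (5, 21)
7G: (5, 21) + (5, 2): same x and y₁ ≡ -y₂, so the sum is O.
8G: O + (5, 2) = (5, 2) (identity).
9G: tangent at (5, 2): λ = (3·5² + 16)/(2·2) ≡ 22/4. 4⁻¹ ≡ 6 (mod 23) since 4·6 = 24 ≡ 1, so λ ≡ 22·6 ≡ 17.
  x = λ² - 5 - 5 = 289 - 10 ≡ 3; y = λ·(5 - 3) - 2 ≡ 9. → (3, 9)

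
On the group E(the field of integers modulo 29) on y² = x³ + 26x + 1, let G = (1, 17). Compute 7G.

Double-and-add on 7 = (111)₂. Start with G = (1, 17) for the leading 1-bit.
double: tangent at (1, 17): λ = (3·1² + 26)/(2·17) ≡ 0/5. 5⁻¹ ≡ 6 (mod 29), so λ ≡ 0·6 ≡ 0.
  x = λ² - 1 - 1 = 0 - 2 ≡ 27; y = λ·(1 - 27) - 17 ≡ 12. → (27, 12)
add G: (27, 12) + (1, 17). λ = (17 - 12)/(1 - 27) ≡ 5/3 mod 29. 3⁻¹ ≡ 10 (mod 29) since 3·10 = 30 ≡ 1, so λ ≡ 21.
  x = λ² - 27 - 1 = 441 - 28 ≡ 7; y = λ·(27 - 7) - 12 ≡ 2. → (7, 2)
double: tangent at (7, 2): λ = (3·7² + 26)/(2·2) ≡ 28/4. 4⁻¹ ≡ 22 (mod 29), so λ ≡ 28·22 ≡ 7.
  x = λ² - 7 - 7 = 49 - 14 ≡ 6; y = λ·(7 - 6) - 2 ≡ 5. → (6, 5)
add G: (6, 5) + (1, 17). λ = (17 - 5)/(1 - 6) ≡ 12/24 mod 29. 24⁻¹ ≡ 23 (mod 29), so λ ≡ 15.
  x = λ² - 6 - 1 = 225 - 7 ≡ 15; y = λ·(6 - 15) - 5 ≡ 5. → (15, 5)

(15, 5)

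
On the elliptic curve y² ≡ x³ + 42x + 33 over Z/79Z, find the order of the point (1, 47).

11

2P: tangent at (1, 47): λ = (3·1² + 42)/(2·47) ≡ 45/15. 15⁻¹ ≡ 58 (mod 79), so λ ≡ 45·58 ≡ 3.
  x = λ² - 1 - 1 = 9 - 2 ≡ 7; y = λ·(1 - 7) - 47 ≡ 14. → (7, 14)
3P: (7, 14) + (1, 47). λ = (47 - 14)/(1 - 7) ≡ 33/73 mod 79. 73⁻¹ ≡ 13 (mod 79) since 73·13 = 949 ≡ 1, so λ ≡ 34.
  x = λ² - 7 - 1 = 1156 - 8 ≡ 42; y = λ·(7 - 42) - 14 ≡ 60. → (42, 60)
4P: (42, 60) + (1, 47). λ = (47 - 60)/(1 - 42) ≡ 66/38 mod 79. 38⁻¹ ≡ 52 (mod 79) since 38·52 = 1976 ≡ 1, so λ ≡ 35.
  x = λ² - 42 - 1 = 1225 - 43 ≡ 76; y = λ·(42 - 76) - 60 ≡ 14. → (76, 14)
5P: (76, 14) + (1, 47). λ = (47 - 14)/(1 - 76) ≡ 33/4 mod 79. 4⁻¹ ≡ 20 (mod 79), so λ ≡ 28.
  x = λ² - 76 - 1 = 784 - 77 ≡ 75; y = λ·(76 - 75) - 14 ≡ 14. → (75, 14)
6P: (75, 14) + (1, 47). λ = (47 - 14)/(1 - 75) ≡ 33/5 mod 79. 5⁻¹ ≡ 16 (mod 79) since 5·16 = 80 ≡ 1, so λ ≡ 54.
  x = λ² - 75 - 1 = 2916 - 76 ≡ 75; y = λ·(75 - 75) - 14 ≡ 65. → (75, 65)
7P: (75, 65) + (1, 47). λ = (47 - 65)/(1 - 75) ≡ 61/5 mod 79. 5⁻¹ ≡ 16 (mod 79) since 5·16 = 80 ≡ 1, so λ ≡ 28.
  x = λ² - 75 - 1 = 784 - 76 ≡ 76; y = λ·(75 - 76) - 65 ≡ 65. → (76, 65)
8P: (76, 65) + (1, 47). λ = (47 - 65)/(1 - 76) ≡ 61/4 mod 79. 4⁻¹ ≡ 20 (mod 79) since 4·20 = 80 ≡ 1, so λ ≡ 35.
  x = λ² - 76 - 1 = 1225 - 77 ≡ 42; y = λ·(76 - 42) - 65 ≡ 19. → (42, 19)
9P: (42, 19) + (1, 47). λ = (47 - 19)/(1 - 42) ≡ 28/38 mod 79. 38⁻¹ ≡ 52 (mod 79) since 38·52 = 1976 ≡ 1, so λ ≡ 34.
  x = λ² - 42 - 1 = 1156 - 43 ≡ 7; y = λ·(42 - 7) - 19 ≡ 65. → (7, 65)
10P: (7, 65) + (1, 47). λ = (47 - 65)/(1 - 7) ≡ 61/73 mod 79. 73⁻¹ ≡ 13 (mod 79), so λ ≡ 3.
  x = λ² - 7 - 1 = 9 - 8 ≡ 1; y = λ·(7 - 1) - 65 ≡ 32. → (1, 32)
11P: (1, 32) + (1, 47): same x and y₁ ≡ -y₂, so the sum is O.
11P = O, so the order is 11.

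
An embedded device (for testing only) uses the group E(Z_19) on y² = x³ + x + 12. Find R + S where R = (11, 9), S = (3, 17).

(11, 9) + (3, 17). λ = (17 - 9)/(3 - 11) ≡ 8/11 mod 19. 11⁻¹ ≡ 7 (mod 19) since 11·7 = 77 ≡ 1, so λ ≡ 18.
  x = λ² - 11 - 3 = 324 - 14 ≡ 6; y = λ·(11 - 6) - 9 ≡ 5. → (6, 5)

(6, 5)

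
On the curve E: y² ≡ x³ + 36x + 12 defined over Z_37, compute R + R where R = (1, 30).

(32, 22)

tangent at (1, 30): λ = (3·1² + 36)/(2·30) ≡ 2/23. 23⁻¹ ≡ 29 (mod 37), so λ ≡ 2·29 ≡ 21.
  x = λ² - 1 - 1 = 441 - 2 ≡ 32; y = λ·(1 - 32) - 30 ≡ 22. → (32, 22)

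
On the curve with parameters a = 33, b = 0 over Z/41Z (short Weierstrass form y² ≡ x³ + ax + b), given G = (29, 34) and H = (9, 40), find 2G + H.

First 2G:
Repeated addition: build up to 2G.
2G: tangent at (29, 34): λ = (3·29² + 33)/(2·34) ≡ 14/27. 27⁻¹ ≡ 38 (mod 41) since 27·38 = 1026 ≡ 1, so λ ≡ 14·38 ≡ 40.
  x = λ² - 29 - 29 = 1600 - 58 ≡ 25; y = λ·(29 - 25) - 34 ≡ 3. → (25, 3)
2G = (25, 3).
Finally 2G + H:
(25, 3) + (9, 40). λ = (40 - 3)/(9 - 25) ≡ 37/25 mod 41. 25⁻¹ ≡ 23 (mod 41) since 25·23 = 575 ≡ 1, so λ ≡ 31.
  x = λ² - 25 - 9 = 961 - 34 ≡ 25; y = λ·(25 - 25) - 3 ≡ 38. → (25, 38)

(25, 38)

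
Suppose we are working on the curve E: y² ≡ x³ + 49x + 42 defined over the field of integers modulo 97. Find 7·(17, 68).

(89, 60)

Write G = (17, 68).
Repeated addition: build up to 7G.
2G: tangent at (17, 68): λ = (3·17² + 49)/(2·68) ≡ 43/39. 39⁻¹ ≡ 5 (mod 97), so λ ≡ 43·5 ≡ 21.
  x = λ² - 17 - 17 = 441 - 34 ≡ 19; y = λ·(17 - 19) - 68 ≡ 84. → (19, 84)
3G: (19, 84) + (17, 68). λ = (68 - 84)/(17 - 19) ≡ 81/95 mod 97. 95⁻¹ ≡ 48 (mod 97) since 95·48 = 4560 ≡ 1, so λ ≡ 8.
  x = λ² - 19 - 17 = 64 - 36 ≡ 28; y = λ·(19 - 28) - 84 ≡ 38. → (28, 38)
4G: (28, 38) + (17, 68). λ = (68 - 38)/(17 - 28) ≡ 30/86 mod 97. 86⁻¹ ≡ 44 (mod 97), so λ ≡ 59.
  x = λ² - 28 - 17 = 3481 - 45 ≡ 41; y = λ·(28 - 41) - 38 ≡ 68. → (41, 68)
5G: (41, 68) + (17, 68). λ = (68 - 68)/(17 - 41) ≡ 0/73 mod 97. 73⁻¹ ≡ 4 (mod 97), so λ ≡ 0.
  x = λ² - 41 - 17 = 0 - 58 ≡ 39; y = λ·(41 - 39) - 68 ≡ 29. → (39, 29)
6G: (39, 29) + (17, 68). λ = (68 - 29)/(17 - 39) ≡ 39/75 mod 97. 75⁻¹ ≡ 22 (mod 97), so λ ≡ 82.
  x = λ² - 39 - 17 = 6724 - 56 ≡ 72; y = λ·(39 - 72) - 29 ≡ 78. → (72, 78)
7G: (72, 78) + (17, 68). λ = (68 - 78)/(17 - 72) ≡ 87/42 mod 97. 42⁻¹ ≡ 67 (mod 97), so λ ≡ 9.
  x = λ² - 72 - 17 = 81 - 89 ≡ 89; y = λ·(72 - 89) - 78 ≡ 60. → (89, 60)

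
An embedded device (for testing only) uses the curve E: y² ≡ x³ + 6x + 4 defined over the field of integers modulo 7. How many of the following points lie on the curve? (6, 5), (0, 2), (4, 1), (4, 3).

(6, 5): 5² ≡ 4, rhs ≡ 4 → on.
(0, 2): 2² ≡ 4, rhs ≡ 4 → on.
(4, 1): 1² ≡ 1, rhs ≡ 1 → on.
(4, 3): 3² ≡ 2, rhs ≡ 1 → off.

3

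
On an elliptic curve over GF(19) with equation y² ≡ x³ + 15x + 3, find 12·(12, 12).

Write P = (12, 12).
Repeated addition: build up to 12P.
2P: tangent at (12, 12): λ = (3·12² + 15)/(2·12) ≡ 10/5. 5⁻¹ ≡ 4 (mod 19), so λ ≡ 10·4 ≡ 2.
  x = λ² - 12 - 12 = 4 - 24 ≡ 18; y = λ·(12 - 18) - 12 ≡ 14. → (18, 14)
3P: (18, 14) + (12, 12). λ = (12 - 14)/(12 - 18) ≡ 17/13 mod 19. 13⁻¹ ≡ 3 (mod 19), so λ ≡ 13.
  x = λ² - 18 - 12 = 169 - 30 ≡ 6; y = λ·(18 - 6) - 14 ≡ 9. → (6, 9)
4P: (6, 9) + (12, 12). λ = (12 - 9)/(12 - 6) ≡ 3/6 mod 19. 6⁻¹ ≡ 16 (mod 19) since 6·16 = 96 ≡ 1, so λ ≡ 10.
  x = λ² - 6 - 12 = 100 - 18 ≡ 6; y = λ·(6 - 6) - 9 ≡ 10. → (6, 10)
5P: (6, 10) + (12, 12). λ = (12 - 10)/(12 - 6) ≡ 2/6 mod 19. 6⁻¹ ≡ 16 (mod 19) since 6·16 = 96 ≡ 1, so λ ≡ 13.
  x = λ² - 6 - 12 = 169 - 18 ≡ 18; y = λ·(6 - 18) - 10 ≡ 5. → (18, 5)
6P: (18, 5) + (12, 12). λ = (12 - 5)/(12 - 18) ≡ 7/13 mod 19. 13⁻¹ ≡ 3 (mod 19), so λ ≡ 2.
  x = λ² - 18 - 12 = 4 - 30 ≡ 12; y = λ·(18 - 12) - 5 ≡ 7. → (12, 7)
7P: (12, 7) + (12, 12): same x and y₁ ≡ -y₂, so the sum is the point at infinity.
8P: the point at infinity + (12, 12) = (12, 12) (identity).
9P: tangent at (12, 12): λ = (3·12² + 15)/(2·12) ≡ 10/5. 5⁻¹ ≡ 4 (mod 19), so λ ≡ 10·4 ≡ 2.
  x = λ² - 12 - 12 = 4 - 24 ≡ 18; y = λ·(12 - 18) - 12 ≡ 14. → (18, 14)
10P: (18, 14) + (12, 12). λ = (12 - 14)/(12 - 18) ≡ 17/13 mod 19. 13⁻¹ ≡ 3 (mod 19), so λ ≡ 13.
  x = λ² - 18 - 12 = 169 - 30 ≡ 6; y = λ·(18 - 6) - 14 ≡ 9. → (6, 9)
11P: (6, 9) + (12, 12). λ = (12 - 9)/(12 - 6) ≡ 3/6 mod 19. 6⁻¹ ≡ 16 (mod 19), so λ ≡ 10.
  x = λ² - 6 - 12 = 100 - 18 ≡ 6; y = λ·(6 - 6) - 9 ≡ 10. → (6, 10)
12P: (6, 10) + (12, 12). λ = (12 - 10)/(12 - 6) ≡ 2/6 mod 19. 6⁻¹ ≡ 16 (mod 19), so λ ≡ 13.
  x = λ² - 6 - 12 = 169 - 18 ≡ 18; y = λ·(6 - 18) - 10 ≡ 5. → (18, 5)

(18, 5)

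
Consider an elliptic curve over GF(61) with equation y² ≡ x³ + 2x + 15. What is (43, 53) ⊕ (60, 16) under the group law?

(43, 53) + (60, 16). λ = (16 - 53)/(60 - 43) ≡ 24/17 mod 61. 17⁻¹ ≡ 18 (mod 61) since 17·18 = 306 ≡ 1, so λ ≡ 5.
  x = λ² - 43 - 60 = 25 - 103 ≡ 44; y = λ·(43 - 44) - 53 ≡ 3. → (44, 3)

(44, 3)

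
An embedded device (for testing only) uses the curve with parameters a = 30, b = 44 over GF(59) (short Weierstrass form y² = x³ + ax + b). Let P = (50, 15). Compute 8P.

(56, 35)

Double-and-add on 8 = (1000)₂. Start with P = (50, 15) for the leading 1-bit.
double: tangent at (50, 15): λ = (3·50² + 30)/(2·15) ≡ 37/30. 30⁻¹ ≡ 2 (mod 59) since 30·2 = 60 ≡ 1, so λ ≡ 37·2 ≡ 15.
  x = λ² - 50 - 50 = 225 - 100 ≡ 7; y = λ·(50 - 7) - 15 ≡ 40. → (7, 40)
double: tangent at (7, 40): λ = (3·7² + 30)/(2·40) ≡ 0/21. 21⁻¹ ≡ 45 (mod 59), so λ ≡ 0·45 ≡ 0.
  x = λ² - 7 - 7 = 0 - 14 ≡ 45; y = λ·(7 - 45) - 40 ≡ 19. → (45, 19)
double: tangent at (45, 19): λ = (3·45² + 30)/(2·19) ≡ 28/38. 38⁻¹ ≡ 14 (mod 59), so λ ≡ 28·14 ≡ 38.
  x = λ² - 45 - 45 = 1444 - 90 ≡ 56; y = λ·(45 - 56) - 19 ≡ 35. → (56, 35)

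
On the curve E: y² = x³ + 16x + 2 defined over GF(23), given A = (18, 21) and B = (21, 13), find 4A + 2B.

First 4A:
Repeated addition: build up to 4A.
2A: tangent at (18, 21): λ = (3·18² + 16)/(2·21) ≡ 22/19. 19⁻¹ ≡ 17 (mod 23), so λ ≡ 22·17 ≡ 6.
  x = λ² - 18 - 18 = 36 - 36 ≡ 0; y = λ·(18 - 0) - 21 ≡ 18. → (0, 18)
3A: (0, 18) + (18, 21). λ = (21 - 18)/(18 - 0) ≡ 3/18 mod 23. 18⁻¹ ≡ 9 (mod 23), so λ ≡ 4.
  x = λ² - 0 - 18 = 16 - 18 ≡ 21; y = λ·(0 - 21) - 18 ≡ 13. → (21, 13)
4A: (21, 13) + (18, 21). λ = (21 - 13)/(18 - 21) ≡ 8/20 mod 23. 20⁻¹ ≡ 15 (mod 23) since 20·15 = 300 ≡ 1, so λ ≡ 5.
  x = λ² - 21 - 18 = 25 - 39 ≡ 9; y = λ·(21 - 9) - 13 ≡ 1. → (9, 1)
4A = (9, 1).
Next 2B:
Repeated addition: build up to 2B.
2B: tangent at (21, 13): λ = (3·21² + 16)/(2·13) ≡ 5/3. 3⁻¹ ≡ 8 (mod 23), so λ ≡ 5·8 ≡ 17.
  x = λ² - 21 - 21 = 289 - 42 ≡ 17; y = λ·(21 - 17) - 13 ≡ 9. → (17, 9)
2B = (17, 9).
Finally 4A + 2B:
(9, 1) + (17, 9). λ = (9 - 1)/(17 - 9) ≡ 8/8 mod 23. 8⁻¹ ≡ 3 (mod 23), so λ ≡ 1.
  x = λ² - 9 - 17 = 1 - 26 ≡ 21; y = λ·(9 - 21) - 1 ≡ 10. → (21, 10)

(21, 10)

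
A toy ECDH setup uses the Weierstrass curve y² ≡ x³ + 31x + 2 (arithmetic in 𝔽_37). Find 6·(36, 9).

Write P = (36, 9).
Repeated addition: build up to 6P.
2P: tangent at (36, 9): λ = (3·36² + 31)/(2·9) ≡ 34/18. 18⁻¹ ≡ 35 (mod 37) since 18·35 = 630 ≡ 1, so λ ≡ 34·35 ≡ 6.
  x = λ² - 36 - 36 = 36 - 72 ≡ 1; y = λ·(36 - 1) - 9 ≡ 16. → (1, 16)
3P: (1, 16) + (36, 9). λ = (9 - 16)/(36 - 1) ≡ 30/35 mod 37. 35⁻¹ ≡ 18 (mod 37) since 35·18 = 630 ≡ 1, so λ ≡ 22.
  x = λ² - 1 - 36 = 484 - 37 ≡ 3; y = λ·(1 - 3) - 16 ≡ 14. → (3, 14)
4P: (3, 14) + (36, 9). λ = (9 - 14)/(36 - 3) ≡ 32/33 mod 37. 33⁻¹ ≡ 9 (mod 37) since 33·9 = 297 ≡ 1, so λ ≡ 29.
  x = λ² - 3 - 36 = 841 - 39 ≡ 25; y = λ·(3 - 25) - 14 ≡ 14. → (25, 14)
5P: (25, 14) + (36, 9). λ = (9 - 14)/(36 - 25) ≡ 32/11 mod 37. 11⁻¹ ≡ 27 (mod 37), so λ ≡ 13.
  x = λ² - 25 - 36 = 169 - 61 ≡ 34; y = λ·(25 - 34) - 14 ≡ 17. → (34, 17)
6P: (34, 17) + (36, 9). λ = (9 - 17)/(36 - 34) ≡ 29/2 mod 37. 2⁻¹ ≡ 19 (mod 37), so λ ≡ 33.
  x = λ² - 34 - 36 = 1089 - 70 ≡ 20; y = λ·(34 - 20) - 17 ≡ 1. → (20, 1)

(20, 1)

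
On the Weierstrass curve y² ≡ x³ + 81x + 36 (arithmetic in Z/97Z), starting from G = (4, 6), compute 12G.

(30, 50)

Double-and-add on 12 = (1100)₂. Start with G = (4, 6) for the leading 1-bit.
double: tangent at (4, 6): λ = (3·4² + 81)/(2·6) ≡ 32/12. 12⁻¹ ≡ 89 (mod 97), so λ ≡ 32·89 ≡ 35.
  x = λ² - 4 - 4 = 1225 - 8 ≡ 53; y = λ·(4 - 53) - 6 ≡ 25. → (53, 25)
add G: (53, 25) + (4, 6). λ = (6 - 25)/(4 - 53) ≡ 78/48 mod 97. 48⁻¹ ≡ 95 (mod 97), so λ ≡ 38.
  x = λ² - 53 - 4 = 1444 - 57 ≡ 29; y = λ·(53 - 29) - 25 ≡ 14. → (29, 14)
double: tangent at (29, 14): λ = (3·29² + 81)/(2·14) ≡ 82/28. 28⁻¹ ≡ 52 (mod 97) since 28·52 = 1456 ≡ 1, so λ ≡ 82·52 ≡ 93.
  x = λ² - 29 - 29 = 8649 - 58 ≡ 55; y = λ·(29 - 55) - 14 ≡ 90. → (55, 90)
double: tangent at (55, 90): λ = (3·55² + 81)/(2·90) ≡ 38/83. 83⁻¹ ≡ 90 (mod 97) since 83·90 = 7470 ≡ 1, so λ ≡ 38·90 ≡ 25.
  x = λ² - 55 - 55 = 625 - 110 ≡ 30; y = λ·(55 - 30) - 90 ≡ 50. → (30, 50)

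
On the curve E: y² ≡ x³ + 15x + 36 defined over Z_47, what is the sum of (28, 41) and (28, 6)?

O

The two points share x = 28 and their y-coordinates satisfy 41 + 6 ≡ 0 (mod 47), so they are inverses. Their sum is ∞.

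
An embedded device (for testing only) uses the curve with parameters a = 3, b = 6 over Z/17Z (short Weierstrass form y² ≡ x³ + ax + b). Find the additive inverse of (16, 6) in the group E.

-(16, 6) = (16, -6 mod 17) = (16, 11).

(16, 11)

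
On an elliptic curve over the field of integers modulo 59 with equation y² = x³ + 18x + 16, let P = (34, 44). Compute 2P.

(32, 54)

tangent at (34, 44): λ = (3·34² + 18)/(2·44) ≡ 5/29. 29⁻¹ ≡ 57 (mod 59) since 29·57 = 1653 ≡ 1, so λ ≡ 5·57 ≡ 49.
  x = λ² - 34 - 34 = 2401 - 68 ≡ 32; y = λ·(34 - 32) - 44 ≡ 54. → (32, 54)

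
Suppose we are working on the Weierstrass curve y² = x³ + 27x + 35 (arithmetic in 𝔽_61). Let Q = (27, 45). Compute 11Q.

Double-and-add on 11 = (1011)₂. Start with Q = (27, 45) for the leading 1-bit.
double: tangent at (27, 45): λ = (3·27² + 27)/(2·45) ≡ 18/29. 29⁻¹ ≡ 40 (mod 61), so λ ≡ 18·40 ≡ 49.
  x = λ² - 27 - 27 = 2401 - 54 ≡ 29; y = λ·(27 - 29) - 45 ≡ 40. → (29, 40)
double: tangent at (29, 40): λ = (3·29² + 27)/(2·40) ≡ 49/19. 19⁻¹ ≡ 45 (mod 61) since 19·45 = 855 ≡ 1, so λ ≡ 49·45 ≡ 9.
  x = λ² - 29 - 29 = 81 - 58 ≡ 23; y = λ·(29 - 23) - 40 ≡ 14. → (23, 14)
add Q: (23, 14) + (27, 45). λ = (45 - 14)/(27 - 23) ≡ 31/4 mod 61. 4⁻¹ ≡ 46 (mod 61), so λ ≡ 23.
  x = λ² - 23 - 27 = 529 - 50 ≡ 52; y = λ·(23 - 52) - 14 ≡ 51. → (52, 51)
double: tangent at (52, 51): λ = (3·52² + 27)/(2·51) ≡ 26/41. 41⁻¹ ≡ 3 (mod 61), so λ ≡ 26·3 ≡ 17.
  x = λ² - 52 - 52 = 289 - 104 ≡ 2; y = λ·(52 - 2) - 51 ≡ 6. → (2, 6)
add Q: (2, 6) + (27, 45). λ = (45 - 6)/(27 - 2) ≡ 39/25 mod 61. 25⁻¹ ≡ 22 (mod 61), so λ ≡ 4.
  x = λ² - 2 - 27 = 16 - 29 ≡ 48; y = λ·(2 - 48) - 6 ≡ 54. → (48, 54)

(48, 54)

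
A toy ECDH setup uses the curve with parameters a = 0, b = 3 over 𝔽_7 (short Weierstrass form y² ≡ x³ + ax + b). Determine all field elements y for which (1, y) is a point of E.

x³ + 0x + 3 = 4 ≡ 4 (mod 7).
Square roots of 4 mod 7: 2 and 5 (since 2² = 4 ≡ 4).

2, 5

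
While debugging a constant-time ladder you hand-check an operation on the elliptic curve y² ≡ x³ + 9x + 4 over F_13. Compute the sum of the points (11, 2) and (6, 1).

(8, 9)

(11, 2) + (6, 1). λ = (1 - 2)/(6 - 11) ≡ 12/8 mod 13. 8⁻¹ ≡ 5 (mod 13) since 8·5 = 40 ≡ 1, so λ ≡ 8.
  x = λ² - 11 - 6 = 64 - 17 ≡ 8; y = λ·(11 - 8) - 2 ≡ 9. → (8, 9)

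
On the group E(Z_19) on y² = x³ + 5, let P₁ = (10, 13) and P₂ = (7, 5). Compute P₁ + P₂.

(10, 13) + (7, 5). λ = (5 - 13)/(7 - 10) ≡ 11/16 mod 19. 16⁻¹ ≡ 6 (mod 19), so λ ≡ 9.
  x = λ² - 10 - 7 = 81 - 17 ≡ 7; y = λ·(10 - 7) - 13 ≡ 14. → (7, 14)

(7, 14)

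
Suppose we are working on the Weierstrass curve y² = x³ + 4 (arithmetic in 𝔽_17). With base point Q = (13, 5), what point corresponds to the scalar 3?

(0, 15)

Repeated addition: build up to 3Q.
2Q: tangent at (13, 5): λ = (3·13² + 0)/(2·5) ≡ 14/10. 10⁻¹ ≡ 12 (mod 17) since 10·12 = 120 ≡ 1, so λ ≡ 14·12 ≡ 15.
  x = λ² - 13 - 13 = 225 - 26 ≡ 12; y = λ·(13 - 12) - 5 ≡ 10. → (12, 10)
3Q: (12, 10) + (13, 5). λ = (5 - 10)/(13 - 12) ≡ 12/1 mod 17. 1⁻¹ ≡ 1 (mod 17), so λ ≡ 12.
  x = λ² - 12 - 13 = 144 - 25 ≡ 0; y = λ·(12 - 0) - 10 ≡ 15. → (0, 15)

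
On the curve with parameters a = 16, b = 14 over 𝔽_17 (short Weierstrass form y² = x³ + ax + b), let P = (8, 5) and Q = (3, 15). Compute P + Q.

(8, 5) + (3, 15). λ = (15 - 5)/(3 - 8) ≡ 10/12 mod 17. 12⁻¹ ≡ 10 (mod 17), so λ ≡ 15.
  x = λ² - 8 - 3 = 225 - 11 ≡ 10; y = λ·(8 - 10) - 5 ≡ 16. → (10, 16)

(10, 16)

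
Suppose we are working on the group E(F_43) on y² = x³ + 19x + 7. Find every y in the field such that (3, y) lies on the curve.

x³ + 19x + 7 = 91 ≡ 5 (mod 43).
5 is a non-residue mod 43; no y exists.

none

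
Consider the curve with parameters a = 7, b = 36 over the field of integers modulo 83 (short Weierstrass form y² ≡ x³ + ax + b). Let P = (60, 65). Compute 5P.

(3, 1)

Double-and-add on 5 = (101)₂. Start with P = (60, 65) for the leading 1-bit.
double: tangent at (60, 65): λ = (3·60² + 7)/(2·65) ≡ 17/47. 47⁻¹ ≡ 53 (mod 83), so λ ≡ 17·53 ≡ 71.
  x = λ² - 60 - 60 = 5041 - 120 ≡ 24; y = λ·(60 - 24) - 65 ≡ 1. → (24, 1)
double: tangent at (24, 1): λ = (3·24² + 7)/(2·1) ≡ 75/2. 2⁻¹ ≡ 42 (mod 83), so λ ≡ 75·42 ≡ 79.
  x = λ² - 24 - 24 = 6241 - 48 ≡ 51; y = λ·(24 - 51) - 1 ≡ 24. → (51, 24)
add P: (51, 24) + (60, 65). λ = (65 - 24)/(60 - 51) ≡ 41/9 mod 83. 9⁻¹ ≡ 37 (mod 83), so λ ≡ 23.
  x = λ² - 51 - 60 = 529 - 111 ≡ 3; y = λ·(51 - 3) - 24 ≡ 1. → (3, 1)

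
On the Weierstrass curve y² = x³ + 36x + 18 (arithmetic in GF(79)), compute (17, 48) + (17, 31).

The two points share x = 17 and their y-coordinates satisfy 48 + 31 ≡ 0 (mod 79), so they are inverses. Their sum is 𝒪.

O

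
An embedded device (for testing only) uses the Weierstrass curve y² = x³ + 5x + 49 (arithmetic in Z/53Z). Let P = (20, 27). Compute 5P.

Double-and-add on 5 = (101)₂. Start with P = (20, 27) for the leading 1-bit.
double: tangent at (20, 27): λ = (3·20² + 5)/(2·27) ≡ 39/1. 1⁻¹ ≡ 1 (mod 53) since 1·1 = 1 ≡ 1, so λ ≡ 39·1 ≡ 39.
  x = λ² - 20 - 20 = 1521 - 40 ≡ 50; y = λ·(20 - 50) - 27 ≡ 22. → (50, 22)
double: tangent at (50, 22): λ = (3·50² + 5)/(2·22) ≡ 32/44. 44⁻¹ ≡ 47 (mod 53), so λ ≡ 32·47 ≡ 20.
  x = λ² - 50 - 50 = 400 - 100 ≡ 35; y = λ·(50 - 35) - 22 ≡ 13. → (35, 13)
add P: (35, 13) + (20, 27). λ = (27 - 13)/(20 - 35) ≡ 14/38 mod 53. 38⁻¹ ≡ 7 (mod 53), so λ ≡ 45.
  x = λ² - 35 - 20 = 2025 - 55 ≡ 9; y = λ·(35 - 9) - 13 ≡ 44. → (9, 44)

(9, 44)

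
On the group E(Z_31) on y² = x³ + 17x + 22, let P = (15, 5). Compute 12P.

Double-and-add on 12 = (1100)₂. Start with P = (15, 5) for the leading 1-bit.
double: tangent at (15, 5): λ = (3·15² + 17)/(2·5) ≡ 10/10. 10⁻¹ ≡ 28 (mod 31) since 10·28 = 280 ≡ 1, so λ ≡ 10·28 ≡ 1.
  x = λ² - 15 - 15 = 1 - 30 ≡ 2; y = λ·(15 - 2) - 5 ≡ 8. → (2, 8)
add P: (2, 8) + (15, 5). λ = (5 - 8)/(15 - 2) ≡ 28/13 mod 31. 13⁻¹ ≡ 12 (mod 31) since 13·12 = 156 ≡ 1, so λ ≡ 26.
  x = λ² - 2 - 15 = 676 - 17 ≡ 8; y = λ·(2 - 8) - 8 ≡ 22. → (8, 22)
double: tangent at (8, 22): λ = (3·8² + 17)/(2·22) ≡ 23/13. 13⁻¹ ≡ 12 (mod 31), so λ ≡ 23·12 ≡ 28.
  x = λ² - 8 - 8 = 784 - 16 ≡ 24; y = λ·(8 - 24) - 22 ≡ 26. → (24, 26)
double: tangent at (24, 26): λ = (3·24² + 17)/(2·26) ≡ 9/21. 21⁻¹ ≡ 3 (mod 31) since 21·3 = 63 ≡ 1, so λ ≡ 9·3 ≡ 27.
  x = λ² - 24 - 24 = 729 - 48 ≡ 30; y = λ·(24 - 30) - 26 ≡ 29. → (30, 29)

(30, 29)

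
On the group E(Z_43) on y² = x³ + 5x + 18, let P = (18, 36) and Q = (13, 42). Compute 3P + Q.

(35, 38)

First 3P:
Repeated addition: build up to 3P.
2P: tangent at (18, 36): λ = (3·18² + 5)/(2·36) ≡ 31/29. 29⁻¹ ≡ 3 (mod 43), so λ ≡ 31·3 ≡ 7.
  x = λ² - 18 - 18 = 49 - 36 ≡ 13; y = λ·(18 - 13) - 36 ≡ 42. → (13, 42)
3P: (13, 42) + (18, 36). λ = (36 - 42)/(18 - 13) ≡ 37/5 mod 43. 5⁻¹ ≡ 26 (mod 43) since 5·26 = 130 ≡ 1, so λ ≡ 16.
  x = λ² - 13 - 18 = 256 - 31 ≡ 10; y = λ·(13 - 10) - 42 ≡ 6. → (10, 6)
3P = (10, 6).
Finally 3P + Q:
(10, 6) + (13, 42). λ = (42 - 6)/(13 - 10) ≡ 36/3 mod 43. 3⁻¹ ≡ 29 (mod 43), so λ ≡ 12.
  x = λ² - 10 - 13 = 144 - 23 ≡ 35; y = λ·(10 - 35) - 6 ≡ 38. → (35, 38)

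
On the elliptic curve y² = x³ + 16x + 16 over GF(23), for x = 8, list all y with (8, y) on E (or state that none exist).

9, 14

x³ + 16x + 16 = 656 ≡ 12 (mod 23).
Square roots of 12 mod 23: 9 and 14 (since 9² = 81 ≡ 12).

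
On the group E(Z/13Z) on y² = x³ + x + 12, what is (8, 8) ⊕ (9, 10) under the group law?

(0, 8)

(8, 8) + (9, 10). λ = (10 - 8)/(9 - 8) ≡ 2/1 mod 13. 1⁻¹ ≡ 1 (mod 13) since 1·1 = 1 ≡ 1, so λ ≡ 2.
  x = λ² - 8 - 9 = 4 - 17 ≡ 0; y = λ·(8 - 0) - 8 ≡ 8. → (0, 8)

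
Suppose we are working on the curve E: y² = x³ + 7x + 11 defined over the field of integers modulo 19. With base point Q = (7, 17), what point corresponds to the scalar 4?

Double-and-add on 4 = (100)₂. Start with Q = (7, 17) for the leading 1-bit.
double: tangent at (7, 17): λ = (3·7² + 7)/(2·17) ≡ 2/15. 15⁻¹ ≡ 14 (mod 19), so λ ≡ 2·14 ≡ 9.
  x = λ² - 7 - 7 = 81 - 14 ≡ 10; y = λ·(7 - 10) - 17 ≡ 13. → (10, 13)
double: tangent at (10, 13): λ = (3·10² + 7)/(2·13) ≡ 3/7. 7⁻¹ ≡ 11 (mod 19), so λ ≡ 3·11 ≡ 14.
  x = λ² - 10 - 10 = 196 - 20 ≡ 5; y = λ·(10 - 5) - 13 ≡ 0. → (5, 0)

(5, 0)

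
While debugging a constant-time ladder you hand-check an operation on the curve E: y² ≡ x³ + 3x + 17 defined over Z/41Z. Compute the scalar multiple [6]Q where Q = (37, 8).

Double-and-add on 6 = (110)₂. Start with Q = (37, 8) for the leading 1-bit.
double: tangent at (37, 8): λ = (3·37² + 3)/(2·8) ≡ 10/16. 16⁻¹ ≡ 18 (mod 41) since 16·18 = 288 ≡ 1, so λ ≡ 10·18 ≡ 16.
  x = λ² - 37 - 37 = 256 - 74 ≡ 18; y = λ·(37 - 18) - 8 ≡ 9. → (18, 9)
add Q: (18, 9) + (37, 8). λ = (8 - 9)/(37 - 18) ≡ 40/19 mod 41. 19⁻¹ ≡ 13 (mod 41), so λ ≡ 28.
  x = λ² - 18 - 37 = 784 - 55 ≡ 32; y = λ·(18 - 32) - 9 ≡ 9. → (32, 9)
double: tangent at (32, 9): λ = (3·32² + 3)/(2·9) ≡ 0/18. 18⁻¹ ≡ 16 (mod 41) since 18·16 = 288 ≡ 1, so λ ≡ 0·16 ≡ 0.
  x = λ² - 32 - 32 = 0 - 64 ≡ 18; y = λ·(32 - 18) - 9 ≡ 32. → (18, 32)

(18, 32)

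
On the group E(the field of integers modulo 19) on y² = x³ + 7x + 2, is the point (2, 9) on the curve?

yes

y² = 9² ≡ 5; x³ + 7x + 2 = 24 ≡ 5 (mod 19). 5 = 5.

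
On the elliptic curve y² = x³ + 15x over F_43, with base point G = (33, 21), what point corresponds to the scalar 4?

(38, 31)

Double-and-add on 4 = (100)₂. Start with G = (33, 21) for the leading 1-bit.
double: tangent at (33, 21): λ = (3·33² + 15)/(2·21) ≡ 14/42. 42⁻¹ ≡ 42 (mod 43), so λ ≡ 14·42 ≡ 29.
  x = λ² - 33 - 33 = 841 - 66 ≡ 1; y = λ·(33 - 1) - 21 ≡ 4. → (1, 4)
double: tangent at (1, 4): λ = (3·1² + 15)/(2·4) ≡ 18/8. 8⁻¹ ≡ 27 (mod 43), so λ ≡ 18·27 ≡ 13.
  x = λ² - 1 - 1 = 169 - 2 ≡ 38; y = λ·(1 - 38) - 4 ≡ 31. → (38, 31)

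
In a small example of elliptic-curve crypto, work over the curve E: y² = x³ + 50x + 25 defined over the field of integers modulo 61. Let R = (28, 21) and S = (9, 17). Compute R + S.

(33, 55)

(28, 21) + (9, 17). λ = (17 - 21)/(9 - 28) ≡ 57/42 mod 61. 42⁻¹ ≡ 16 (mod 61) since 42·16 = 672 ≡ 1, so λ ≡ 58.
  x = λ² - 28 - 9 = 3364 - 37 ≡ 33; y = λ·(28 - 33) - 21 ≡ 55. → (33, 55)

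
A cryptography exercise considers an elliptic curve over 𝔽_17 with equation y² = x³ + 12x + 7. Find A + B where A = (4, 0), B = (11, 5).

(15, 14)

(4, 0) + (11, 5). λ = (5 - 0)/(11 - 4) ≡ 5/7 mod 17. 7⁻¹ ≡ 5 (mod 17), so λ ≡ 8.
  x = λ² - 4 - 11 = 64 - 15 ≡ 15; y = λ·(4 - 15) - 0 ≡ 14. → (15, 14)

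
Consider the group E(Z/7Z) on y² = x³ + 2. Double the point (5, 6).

(5, 1)

tangent at (5, 6): λ = (3·5² + 0)/(2·6) ≡ 5/5. 5⁻¹ ≡ 3 (mod 7), so λ ≡ 5·3 ≡ 1.
  x = λ² - 5 - 5 = 1 - 10 ≡ 5; y = λ·(5 - 5) - 6 ≡ 1. → (5, 1)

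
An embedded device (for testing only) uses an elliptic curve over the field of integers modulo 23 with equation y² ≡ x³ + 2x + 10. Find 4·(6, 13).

Write G = (6, 13).
Double-and-add on 4 = (100)₂. Start with G = (6, 13) for the leading 1-bit.
double: tangent at (6, 13): λ = (3·6² + 2)/(2·13) ≡ 18/3. 3⁻¹ ≡ 8 (mod 23), so λ ≡ 18·8 ≡ 6.
  x = λ² - 6 - 6 = 36 - 12 ≡ 1; y = λ·(6 - 1) - 13 ≡ 17. → (1, 17)
double: tangent at (1, 17): λ = (3·1² + 2)/(2·17) ≡ 5/11. 11⁻¹ ≡ 21 (mod 23), so λ ≡ 5·21 ≡ 13.
  x = λ² - 1 - 1 = 169 - 2 ≡ 6; y = λ·(1 - 6) - 17 ≡ 10. → (6, 10)

(6, 10)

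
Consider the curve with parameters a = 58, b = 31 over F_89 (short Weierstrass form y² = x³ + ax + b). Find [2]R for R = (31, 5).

tangent at (31, 5): λ = (3·31² + 58)/(2·5) ≡ 4/10. 10⁻¹ ≡ 9 (mod 89) since 10·9 = 90 ≡ 1, so λ ≡ 4·9 ≡ 36.
  x = λ² - 31 - 31 = 1296 - 62 ≡ 77; y = λ·(31 - 77) - 5 ≡ 30. → (77, 30)

(77, 30)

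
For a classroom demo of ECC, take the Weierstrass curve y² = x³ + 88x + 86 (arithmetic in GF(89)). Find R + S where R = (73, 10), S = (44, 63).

(73, 10) + (44, 63). λ = (63 - 10)/(44 - 73) ≡ 53/60 mod 89. 60⁻¹ ≡ 46 (mod 89), so λ ≡ 35.
  x = λ² - 73 - 44 = 1225 - 117 ≡ 40; y = λ·(73 - 40) - 10 ≡ 77. → (40, 77)

(40, 77)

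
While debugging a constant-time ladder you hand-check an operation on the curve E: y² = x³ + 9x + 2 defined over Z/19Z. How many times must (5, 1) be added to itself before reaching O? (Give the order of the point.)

5

2P: tangent at (5, 1): λ = (3·5² + 9)/(2·1) ≡ 8/2. 2⁻¹ ≡ 10 (mod 19) since 2·10 = 20 ≡ 1, so λ ≡ 8·10 ≡ 4.
  x = λ² - 5 - 5 = 16 - 10 ≡ 6; y = λ·(5 - 6) - 1 ≡ 14. → (6, 14)
3P: (6, 14) + (5, 1). λ = (1 - 14)/(5 - 6) ≡ 6/18 mod 19. 18⁻¹ ≡ 18 (mod 19) since 18·18 = 324 ≡ 1, so λ ≡ 13.
  x = λ² - 6 - 5 = 169 - 11 ≡ 6; y = λ·(6 - 6) - 14 ≡ 5. → (6, 5)
4P: (6, 5) + (5, 1). λ = (1 - 5)/(5 - 6) ≡ 15/18 mod 19. 18⁻¹ ≡ 18 (mod 19), so λ ≡ 4.
  x = λ² - 6 - 5 = 16 - 11 ≡ 5; y = λ·(6 - 5) - 5 ≡ 18. → (5, 18)
5P: (5, 18) + (5, 1): same x and y₁ ≡ -y₂, so the sum is O.
5P = O, so the order is 5.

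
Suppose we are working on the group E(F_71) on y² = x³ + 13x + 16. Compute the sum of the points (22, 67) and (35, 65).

(1, 39)

(22, 67) + (35, 65). λ = (65 - 67)/(35 - 22) ≡ 69/13 mod 71. 13⁻¹ ≡ 11 (mod 71), so λ ≡ 49.
  x = λ² - 22 - 35 = 2401 - 57 ≡ 1; y = λ·(22 - 1) - 67 ≡ 39. → (1, 39)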